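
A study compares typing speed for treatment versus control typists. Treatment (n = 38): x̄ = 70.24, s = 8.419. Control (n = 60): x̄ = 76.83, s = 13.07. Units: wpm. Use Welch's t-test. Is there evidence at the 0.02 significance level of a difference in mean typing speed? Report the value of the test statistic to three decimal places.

Let group 1 = treatment, group 2 = control. H0: μ_1 = μ_2; H1: μ_1 ≠ μ_2 (Welch's two-sample t-test, two-sided).
t = (x̄_1 − x̄_2)/√(s_1²/n_1 + s_2²/n_2) = (70.24 − 76.83)/√(8.419²/38 + 13.07²/60) = -3.036
Welch–Satterthwaite df ≈ 95.96
Two-sided p-value ≈ 0.003
Since p ≈ 0.003 < α = 0.02, reject H0; the data support H1.

-3.036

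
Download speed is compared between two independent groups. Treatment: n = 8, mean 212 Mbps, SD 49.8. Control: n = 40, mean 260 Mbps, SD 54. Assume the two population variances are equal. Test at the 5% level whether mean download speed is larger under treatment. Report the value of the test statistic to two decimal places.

-2.32

Let group 1 = treatment, group 2 = control. H0: μ_1 = μ_2; H1: μ_1 > μ_2 (two-sample pooled-variance t-test, right-tailed).
s_p² = [(8−1)·49.8² + (40−1)·54²]/(8+40−2) = 2849.66
t = (212 − 260)/√[2849.66·(1/8 + 1/40)] = -2.32
df = n₁ + n₂ − 2 = 46
p-value = P(T ≥ -2.32) ≈ 0.9876
Since p ≈ 0.9876 > α = 0.05, fail to reject H0; the evidence is not statistically significant.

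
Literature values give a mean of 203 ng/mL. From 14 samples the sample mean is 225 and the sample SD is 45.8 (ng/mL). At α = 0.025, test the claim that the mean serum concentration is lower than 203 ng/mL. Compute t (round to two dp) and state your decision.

H0: μ = 203; H1: μ < 203 (one-sample t-test, left-tailed).
t = (x̄ − μ₀)/(s/√n) = (225 − 203)/(45.8/√14) = 1.80
df = n − 1 = 13
p-value = P(T ≤ 1.80) ≈ 0.952
Since p ≈ 0.952 > α = 0.025, fail to reject H0; the data do not provide sufficient evidence against H0.

t = 1.80; fail to reject H0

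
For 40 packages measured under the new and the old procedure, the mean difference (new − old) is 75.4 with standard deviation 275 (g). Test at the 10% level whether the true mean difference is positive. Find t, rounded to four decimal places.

H0: μ_d = 0; H1: μ_d > 0 (paired t-test on the differences, right-tailed).
t = d̄/(s_d/√n) = 75.4/(275/√40) = 1.7341
df = n − 1 = 39
p-value = P(T ≥ 1.7341) ≈ 0.045
Since p ≈ 0.045 < α = 0.1, reject H0; the data support H1.

1.7341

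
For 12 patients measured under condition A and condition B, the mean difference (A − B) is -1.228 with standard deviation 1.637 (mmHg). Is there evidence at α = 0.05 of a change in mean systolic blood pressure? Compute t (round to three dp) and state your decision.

H0: μ_d = 0; H1: μ_d ≠ 0 (paired t-test on the differences, two-sided).
t = d̄/(s_d/√n) = -1.228/(1.637/√12) = -2.599
df = n − 1 = 11
Two-sided p-value ≈ 0.0248
Since p ≈ 0.0248 < α = 0.05, reject H0; the evidence is statistically significant.

t = -2.599; reject H0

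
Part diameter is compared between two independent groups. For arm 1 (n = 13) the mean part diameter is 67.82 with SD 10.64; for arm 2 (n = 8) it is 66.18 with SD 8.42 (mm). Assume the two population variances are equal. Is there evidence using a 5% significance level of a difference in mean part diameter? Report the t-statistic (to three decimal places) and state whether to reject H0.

Let group 1 = arm 1, group 2 = arm 2. H0: μ_1 = μ_2; H1: μ_1 ≠ μ_2 (two-sample pooled-variance t-test, two-sided).
s_p² = [(13−1)·10.64² + (8−1)·8.42²]/(13+8−2) = 97.6205
t = (67.82 − 66.18)/√[97.6205·(1/13 + 1/8)] = 0.369
df = n₁ + n₂ − 2 = 19
Two-sided p-value ≈ 0.7159
Since p ≈ 0.7159 > α = 0.05, fail to reject H0; the data do not provide sufficient evidence against H0.

t = 0.369; fail to reject H0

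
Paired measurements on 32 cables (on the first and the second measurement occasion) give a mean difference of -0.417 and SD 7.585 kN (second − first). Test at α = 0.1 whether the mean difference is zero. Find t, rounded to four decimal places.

-0.3110

H0: μ_d = 0; H1: μ_d ≠ 0 (paired t-test on the differences, two-sided).
t = d̄/(s_d/√n) = -0.417/(7.585/√32) = -0.3110
df = n − 1 = 31
Two-sided p-value ≈ 0.7579
Since p ≈ 0.7579 > α = 0.1, fail to reject H0; the evidence is not statistically significant.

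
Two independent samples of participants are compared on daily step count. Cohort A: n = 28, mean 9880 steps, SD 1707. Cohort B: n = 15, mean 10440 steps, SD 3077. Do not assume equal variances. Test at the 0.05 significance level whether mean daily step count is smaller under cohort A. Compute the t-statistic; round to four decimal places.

Let group 1 = cohort A, group 2 = cohort B. H0: μ_1 = μ_2; H1: μ_1 < μ_2 (Welch's two-sample t-test, left-tailed).
t = (x̄_1 − x̄_2)/√(s_1²/n_1 + s_2²/n_2) = (9880 − 10440)/√(1707²/28 + 3077²/15) = -0.6531
Welch–Satterthwaite df ≈ 18.73
p-value = P(T ≤ -0.6531) ≈ 0.2608
Since p ≈ 0.2608 > α = 0.05, fail to reject H0; the data do not provide sufficient evidence against H0.

-0.6531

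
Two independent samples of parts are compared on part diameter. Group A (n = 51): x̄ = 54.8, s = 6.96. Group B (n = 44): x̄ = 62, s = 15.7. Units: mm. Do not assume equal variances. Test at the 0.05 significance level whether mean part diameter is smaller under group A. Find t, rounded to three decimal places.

-2.813

Let group 1 = group A, group 2 = group B. H0: μ_1 = μ_2; H1: μ_1 < μ_2 (Welch's two-sample t-test, left-tailed).
t = (x̄_1 − x̄_2)/√(s_1²/n_1 + s_2²/n_2) = (54.8 − 62)/√(6.96²/51 + 15.7²/44) = -2.813
Welch–Satterthwaite df ≈ 57.40
p-value = P(T ≤ -2.813) ≈ 0.003
Since p ≈ 0.003 < α = 0.05, reject H0; the evidence is statistically significant.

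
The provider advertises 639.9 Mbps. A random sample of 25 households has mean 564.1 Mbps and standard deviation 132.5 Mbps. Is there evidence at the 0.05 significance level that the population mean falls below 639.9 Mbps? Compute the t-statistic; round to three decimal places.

-2.860

H0: μ = 639.9; H1: μ < 639.9 (one-sample t-test, left-tailed).
t = (x̄ − μ₀)/(s/√n) = (564.1 − 639.9)/(132.5/√25) = -2.860
df = n − 1 = 24
p-value = P(T ≤ -2.860) ≈ 0.0043
Since p ≈ 0.0043 < α = 0.05, reject H0; the evidence is statistically significant.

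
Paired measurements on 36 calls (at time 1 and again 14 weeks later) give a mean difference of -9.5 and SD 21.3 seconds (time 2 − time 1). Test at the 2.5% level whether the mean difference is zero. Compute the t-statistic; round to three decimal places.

-2.676

H0: μ_d = 0; H1: μ_d ≠ 0 (paired t-test on the differences, two-sided).
t = d̄/(s_d/√n) = -9.5/(21.3/√36) = -2.676
df = n − 1 = 35
Two-sided p-value ≈ 0.011
Since p ≈ 0.011 < α = 0.025, reject H0; the evidence is statistically significant.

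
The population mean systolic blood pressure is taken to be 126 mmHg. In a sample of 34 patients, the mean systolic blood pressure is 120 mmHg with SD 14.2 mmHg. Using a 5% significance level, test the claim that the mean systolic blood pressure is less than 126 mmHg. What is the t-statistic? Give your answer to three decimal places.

H0: μ = 126; H1: μ < 126 (one-sample t-test, left-tailed).
t = (x̄ − μ₀)/(s/√n) = (120 − 126)/(14.2/√34) = -2.464
df = n − 1 = 33
p-value = P(T ≤ -2.464) ≈ 0.0096
Since p ≈ 0.0096 < α = 0.05, reject H0; the evidence is statistically significant.

-2.464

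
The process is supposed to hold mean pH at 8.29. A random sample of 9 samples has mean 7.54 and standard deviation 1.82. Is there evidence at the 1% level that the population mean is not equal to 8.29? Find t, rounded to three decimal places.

H0: μ = 8.29; H1: μ ≠ 8.29 (one-sample t-test, two-sided).
t = (x̄ − μ₀)/(s/√n) = (7.54 − 8.29)/(1.82/√9) = -1.236
df = n − 1 = 8
Two-sided p-value ≈ 0.251
Since p ≈ 0.251 > α = 0.01, fail to reject H0; the evidence is not statistically significant.

-1.236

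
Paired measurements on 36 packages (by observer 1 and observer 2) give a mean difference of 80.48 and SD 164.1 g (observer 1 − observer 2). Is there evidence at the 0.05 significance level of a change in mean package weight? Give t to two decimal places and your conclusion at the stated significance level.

t = 2.94; reject H0

H0: μ_d = 0; H1: μ_d ≠ 0 (paired t-test on the differences, two-sided).
t = d̄/(s_d/√n) = 80.48/(164.1/√36) = 2.94
df = n − 1 = 35
Two-sided p-value ≈ 0.006
Since p ≈ 0.006 < α = 0.05, reject H0; the data support H1.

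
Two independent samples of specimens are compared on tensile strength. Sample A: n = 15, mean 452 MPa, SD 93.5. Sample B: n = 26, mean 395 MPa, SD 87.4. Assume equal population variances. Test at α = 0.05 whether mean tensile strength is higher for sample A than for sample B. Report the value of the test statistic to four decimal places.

Let group 1 = sample A, group 2 = sample B. H0: μ_1 = μ_2; H1: μ_1 > μ_2 (two-sample pooled-variance t-test, right-tailed).
s_p² = [(15−1)·93.5² + (26−1)·87.4²]/(15+26−2) = 8034.88
t = (452 − 395)/√[8034.88·(1/15 + 1/26)] = 1.9612
df = n₁ + n₂ − 2 = 39
p-value = P(T ≥ 1.9612) ≈ 0.029
Since p ≈ 0.029 < α = 0.05, reject H0; the evidence is statistically significant.

1.9612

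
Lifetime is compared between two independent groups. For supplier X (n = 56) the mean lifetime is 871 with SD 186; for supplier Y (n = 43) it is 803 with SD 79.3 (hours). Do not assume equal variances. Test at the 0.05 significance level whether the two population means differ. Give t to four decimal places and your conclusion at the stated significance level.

t = 2.4601; reject H0

Let group 1 = supplier X, group 2 = supplier Y. H0: μ_1 = μ_2; H1: μ_1 ≠ μ_2 (Welch's two-sample t-test, two-sided).
t = (x̄_1 − x̄_2)/√(s_1²/n_1 + s_2²/n_2) = (871 − 803)/√(186²/56 + 79.3²/43) = 2.4601
Welch–Satterthwaite df ≈ 78.37
Two-sided p-value ≈ 0.016
Since p ≈ 0.016 < α = 0.05, reject H0; the evidence is statistically significant.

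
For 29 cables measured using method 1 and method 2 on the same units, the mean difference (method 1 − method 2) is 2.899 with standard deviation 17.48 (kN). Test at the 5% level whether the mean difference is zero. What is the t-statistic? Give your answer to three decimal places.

0.893

H0: μ_d = 0; H1: μ_d ≠ 0 (paired t-test on the differences, two-sided).
t = d̄/(s_d/√n) = 2.899/(17.48/√29) = 0.893
df = n − 1 = 28
Two-sided p-value ≈ 0.3794
Since p ≈ 0.3794 > α = 0.05, fail to reject H0; the evidence is not statistically significant.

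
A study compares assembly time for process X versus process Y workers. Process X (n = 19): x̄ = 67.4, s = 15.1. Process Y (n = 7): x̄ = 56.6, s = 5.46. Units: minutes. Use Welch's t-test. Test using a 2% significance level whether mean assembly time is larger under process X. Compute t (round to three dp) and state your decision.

Let group 1 = process X, group 2 = process Y. H0: μ_1 = μ_2; H1: μ_1 > μ_2 (Welch's two-sample t-test, right-tailed).
t = (x̄_1 − x̄_2)/√(s_1²/n_1 + s_2²/n_2) = (67.4 − 56.6)/√(15.1²/19 + 5.46²/7) = 2.678
Welch–Satterthwaite df ≈ 23.98
p-value = P(T ≥ 2.678) ≈ 0.007
Since p ≈ 0.007 < α = 0.02, reject H0; the data support H1.

t = 2.678; reject H0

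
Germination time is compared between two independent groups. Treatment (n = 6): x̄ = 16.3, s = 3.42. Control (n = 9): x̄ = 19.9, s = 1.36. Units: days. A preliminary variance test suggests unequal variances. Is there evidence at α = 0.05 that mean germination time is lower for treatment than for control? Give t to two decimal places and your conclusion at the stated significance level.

t = -2.45; reject H0

Let group 1 = treatment, group 2 = control. H0: μ_1 = μ_2; H1: μ_1 < μ_2 (Welch's two-sample t-test, left-tailed).
t = (x̄_1 − x̄_2)/√(s_1²/n_1 + s_2²/n_2) = (16.3 − 19.9)/√(3.42²/6 + 1.36²/9) = -2.45
Welch–Satterthwaite df ≈ 6.07
p-value = P(T ≤ -2.45) ≈ 0.025
Since p ≈ 0.025 < α = 0.05, reject H0; the data support H1.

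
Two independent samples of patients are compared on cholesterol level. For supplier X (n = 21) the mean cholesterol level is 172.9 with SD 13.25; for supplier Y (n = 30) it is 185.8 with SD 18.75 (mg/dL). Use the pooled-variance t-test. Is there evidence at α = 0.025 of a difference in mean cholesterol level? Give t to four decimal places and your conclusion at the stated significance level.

t = -2.7109; reject H0

Let group 1 = supplier X, group 2 = supplier Y. H0: μ_1 = μ_2; H1: μ_1 ≠ μ_2 (two-sample pooled-variance t-test, two-sided).
s_p² = [(21−1)·13.25² + (30−1)·18.75²]/(21+30−2) = 279.726
t = (172.9 − 185.8)/√[279.726·(1/21 + 1/30)] = -2.7109
df = n₁ + n₂ − 2 = 49
Two-sided p-value ≈ 0.009
Since p ≈ 0.009 < α = 0.025, reject H0; the evidence is statistically significant.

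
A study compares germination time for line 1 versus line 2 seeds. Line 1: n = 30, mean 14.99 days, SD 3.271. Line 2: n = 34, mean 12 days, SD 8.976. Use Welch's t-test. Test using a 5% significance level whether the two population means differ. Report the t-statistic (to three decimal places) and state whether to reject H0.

t = 1.811; fail to reject H0

Let group 1 = line 1, group 2 = line 2. H0: μ_1 = μ_2; H1: μ_1 ≠ μ_2 (Welch's two-sample t-test, two-sided).
t = (x̄_1 − x̄_2)/√(s_1²/n_1 + s_2²/n_2) = (14.99 − 12)/√(3.271²/30 + 8.976²/34) = 1.811
Welch–Satterthwaite df ≈ 42.58
Two-sided p-value ≈ 0.0772
Since p ≈ 0.0772 > α = 0.05, fail to reject H0; the evidence is not statistically significant.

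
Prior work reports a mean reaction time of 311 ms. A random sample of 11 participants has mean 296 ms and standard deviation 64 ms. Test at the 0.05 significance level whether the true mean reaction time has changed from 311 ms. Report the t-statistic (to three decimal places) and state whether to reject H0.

H0: μ = 311; H1: μ ≠ 311 (one-sample t-test, two-sided).
t = (x̄ − μ₀)/(s/√n) = (296 − 311)/(64/√11) = -0.777
df = n − 1 = 10
Two-sided p-value ≈ 0.4550
Since p ≈ 0.4550 > α = 0.05, fail to reject H0; the evidence is not statistically significant.

t = -0.777; fail to reject H0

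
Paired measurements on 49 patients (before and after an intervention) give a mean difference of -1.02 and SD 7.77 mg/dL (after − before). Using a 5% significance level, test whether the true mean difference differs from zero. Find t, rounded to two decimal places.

H0: μ_d = 0; H1: μ_d ≠ 0 (paired t-test on the differences, two-sided).
t = d̄/(s_d/√n) = -1.02/(7.77/√49) = -0.92
df = n − 1 = 48
Two-sided p-value ≈ 0.363
Since p ≈ 0.363 > α = 0.05, fail to reject H0; the data do not provide sufficient evidence against H0.

-0.92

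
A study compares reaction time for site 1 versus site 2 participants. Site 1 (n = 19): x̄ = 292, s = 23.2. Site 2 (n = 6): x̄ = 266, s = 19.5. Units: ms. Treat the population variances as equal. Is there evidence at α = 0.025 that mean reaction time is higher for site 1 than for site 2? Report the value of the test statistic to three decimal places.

Let group 1 = site 1, group 2 = site 2. H0: μ_1 = μ_2; H1: μ_1 > μ_2 (two-sample pooled-variance t-test, right-tailed).
s_p² = [(19−1)·23.2² + (6−1)·19.5²]/(19+6−2) = 503.894
t = (292 − 266)/√[503.894·(1/19 + 1/6)] = 2.473
df = n₁ + n₂ − 2 = 23
p-value = P(T ≥ 2.473) ≈ 0.011
Since p ≈ 0.011 < α = 0.025, reject H0; the data support H1.

2.473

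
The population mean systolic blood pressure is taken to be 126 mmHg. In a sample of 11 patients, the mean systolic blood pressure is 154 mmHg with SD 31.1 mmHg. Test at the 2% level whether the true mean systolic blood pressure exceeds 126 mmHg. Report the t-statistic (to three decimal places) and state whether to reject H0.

H0: μ = 126; H1: μ > 126 (one-sample t-test, right-tailed).
t = (x̄ − μ₀)/(s/√n) = (154 − 126)/(31.1/√11) = 2.986
df = n − 1 = 10
p-value = P(T ≥ 2.986) ≈ 0.007
Since p ≈ 0.007 < α = 0.02, reject H0; the evidence is statistically significant.

t = 2.986; reject H0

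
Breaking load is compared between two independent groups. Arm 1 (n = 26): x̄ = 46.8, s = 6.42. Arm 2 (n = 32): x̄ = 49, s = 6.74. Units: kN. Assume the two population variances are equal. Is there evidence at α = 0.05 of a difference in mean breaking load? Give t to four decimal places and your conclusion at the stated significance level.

t = -1.2627; fail to reject H0

Let group 1 = arm 1, group 2 = arm 2. H0: μ_1 = μ_2; H1: μ_1 ≠ μ_2 (two-sample pooled-variance t-test, two-sided).
s_p² = [(26−1)·6.42² + (32−1)·6.74²]/(26+32−2) = 43.5476
t = (46.8 − 49)/√[43.5476·(1/26 + 1/32)] = -1.2627
df = n₁ + n₂ − 2 = 56
Two-sided p-value ≈ 0.212
Since p ≈ 0.212 > α = 0.05, fail to reject H0; the data do not provide sufficient evidence against H0.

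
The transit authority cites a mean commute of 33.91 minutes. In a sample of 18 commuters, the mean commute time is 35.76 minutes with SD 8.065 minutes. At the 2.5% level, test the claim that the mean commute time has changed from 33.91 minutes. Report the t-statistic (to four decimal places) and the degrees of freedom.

H0: μ = 33.91; H1: μ ≠ 33.91 (one-sample t-test, two-sided).
t = (x̄ − μ₀)/(s/√n) = (35.76 − 33.91)/(8.065/√18) = 0.9732
df = n − 1 = 17
Two-sided p-value ≈ 0.344
Since p ≈ 0.344 > α = 0.025, fail to reject H0; the evidence is not statistically significant.

t = 0.9732, df = 17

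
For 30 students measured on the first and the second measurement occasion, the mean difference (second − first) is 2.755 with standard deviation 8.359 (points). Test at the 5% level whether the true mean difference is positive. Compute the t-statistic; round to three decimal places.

H0: μ_d = 0; H1: μ_d > 0 (paired t-test on the differences, right-tailed).
t = d̄/(s_d/√n) = 2.755/(8.359/√30) = 1.805
df = n − 1 = 29
p-value = P(T ≥ 1.805) ≈ 0.0407
Since p ≈ 0.0407 < α = 0.05, reject H0; the data support H1.

1.805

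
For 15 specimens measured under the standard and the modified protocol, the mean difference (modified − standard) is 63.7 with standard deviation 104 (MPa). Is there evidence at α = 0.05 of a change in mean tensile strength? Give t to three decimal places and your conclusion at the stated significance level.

t = 2.372; reject H0

H0: μ_d = 0; H1: μ_d ≠ 0 (paired t-test on the differences, two-sided).
t = d̄/(s_d/√n) = 63.7/(104/√15) = 2.372
df = n − 1 = 14
Two-sided p-value ≈ 0.0326
Since p ≈ 0.0326 < α = 0.05, reject H0; the evidence is statistically significant.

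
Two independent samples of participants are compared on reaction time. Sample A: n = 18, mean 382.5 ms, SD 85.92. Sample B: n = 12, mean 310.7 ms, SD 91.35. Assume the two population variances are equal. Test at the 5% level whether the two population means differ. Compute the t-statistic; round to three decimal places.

2.187

Let group 1 = sample A, group 2 = sample B. H0: μ_1 = μ_2; H1: μ_1 ≠ μ_2 (two-sample pooled-variance t-test, two-sided).
s_p² = [(18−1)·85.92² + (12−1)·91.35²]/(18+12−2) = 7760.4
t = (382.5 − 310.7)/√[7760.4·(1/18 + 1/12)] = 2.187
df = n₁ + n₂ − 2 = 28
Two-sided p-value ≈ 0.0373
Since p ≈ 0.0373 < α = 0.05, reject H0; the data support H1.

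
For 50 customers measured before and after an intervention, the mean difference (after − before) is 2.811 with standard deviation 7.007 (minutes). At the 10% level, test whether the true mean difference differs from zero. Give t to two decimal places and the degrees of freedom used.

H0: μ_d = 0; H1: μ_d ≠ 0 (paired t-test on the differences, two-sided).
t = d̄/(s_d/√n) = 2.811/(7.007/√50) = 2.84
df = n − 1 = 49
Two-sided p-value ≈ 0.0066
Since p ≈ 0.0066 < α = 0.1, reject H0; the evidence is statistically significant.

t = 2.84, df = 49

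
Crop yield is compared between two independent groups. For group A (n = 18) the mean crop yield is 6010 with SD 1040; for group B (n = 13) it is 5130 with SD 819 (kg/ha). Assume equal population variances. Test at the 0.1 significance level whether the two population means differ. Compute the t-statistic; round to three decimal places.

2.532

Let group 1 = group A, group 2 = group B. H0: μ_1 = μ_2; H1: μ_1 ≠ μ_2 (two-sample pooled-variance t-test, two-sided).
s_p² = [(18−1)·1040² + (13−1)·819²]/(18+13−2) = 911598
t = (6010 − 5130)/√[911598·(1/18 + 1/13)] = 2.532
df = n₁ + n₂ − 2 = 29
Two-sided p-value ≈ 0.0170
Since p ≈ 0.0170 < α = 0.1, reject H0; the data support H1.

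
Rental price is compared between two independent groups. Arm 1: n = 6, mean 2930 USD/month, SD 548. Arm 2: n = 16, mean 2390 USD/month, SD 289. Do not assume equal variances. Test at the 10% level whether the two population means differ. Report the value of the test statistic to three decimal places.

2.297

Let group 1 = arm 1, group 2 = arm 2. H0: μ_1 = μ_2; H1: μ_1 ≠ μ_2 (Welch's two-sample t-test, two-sided).
t = (x̄_1 − x̄_2)/√(s_1²/n_1 + s_2²/n_2) = (2930 − 2390)/√(548²/6 + 289²/16) = 2.297
Welch–Satterthwaite df ≈ 6.08
Two-sided p-value ≈ 0.061
Since p ≈ 0.061 < α = 0.1, reject H0; the data support H1.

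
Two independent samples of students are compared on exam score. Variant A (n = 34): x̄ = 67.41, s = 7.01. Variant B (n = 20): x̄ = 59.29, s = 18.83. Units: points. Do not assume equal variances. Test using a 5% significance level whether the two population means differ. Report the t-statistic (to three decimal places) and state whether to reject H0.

Let group 1 = variant A, group 2 = variant B. H0: μ_1 = μ_2; H1: μ_1 ≠ μ_2 (Welch's two-sample t-test, two-sided).
t = (x̄_1 − x̄_2)/√(s_1²/n_1 + s_2²/n_2) = (67.41 − 59.29)/√(7.01²/34 + 18.83²/20) = 1.854
Welch–Satterthwaite df ≈ 22.14
Two-sided p-value ≈ 0.0771
Since p ≈ 0.0771 > α = 0.05, fail to reject H0; the evidence is not statistically significant.

t = 1.854; fail to reject H0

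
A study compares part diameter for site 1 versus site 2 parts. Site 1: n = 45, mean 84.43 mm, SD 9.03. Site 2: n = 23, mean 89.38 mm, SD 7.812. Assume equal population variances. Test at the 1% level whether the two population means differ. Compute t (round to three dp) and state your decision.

t = -2.234; fail to reject H0

Let group 1 = site 1, group 2 = site 2. H0: μ_1 = μ_2; H1: μ_1 ≠ μ_2 (two-sample pooled-variance t-test, two-sided).
s_p² = [(45−1)·9.03² + (23−1)·7.812²]/(45+23−2) = 74.703
t = (84.43 − 89.38)/√[74.703·(1/45 + 1/23)] = -2.234
df = n₁ + n₂ − 2 = 66
Two-sided p-value ≈ 0.029
Since p ≈ 0.029 > α = 0.01, fail to reject H0; the evidence is not statistically significant.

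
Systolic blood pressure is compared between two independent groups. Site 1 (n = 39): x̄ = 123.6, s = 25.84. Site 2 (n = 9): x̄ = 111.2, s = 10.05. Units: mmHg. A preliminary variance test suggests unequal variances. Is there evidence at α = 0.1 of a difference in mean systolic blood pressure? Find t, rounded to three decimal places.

2.329

Let group 1 = site 1, group 2 = site 2. H0: μ_1 = μ_2; H1: μ_1 ≠ μ_2 (Welch's two-sample t-test, two-sided).
t = (x̄_1 − x̄_2)/√(s_1²/n_1 + s_2²/n_2) = (123.6 − 111.2)/√(25.84²/39 + 10.05²/9) = 2.329
Welch–Satterthwaite df ≈ 34.25
Two-sided p-value ≈ 0.026
Since p ≈ 0.026 < α = 0.1, reject H0; the evidence is statistically significant.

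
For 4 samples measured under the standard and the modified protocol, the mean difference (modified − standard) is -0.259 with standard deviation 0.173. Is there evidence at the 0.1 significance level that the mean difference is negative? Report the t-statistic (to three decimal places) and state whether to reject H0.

t = -2.994; reject H0

H0: μ_d = 0; H1: μ_d < 0 (paired t-test on the differences, left-tailed).
t = d̄/(s_d/√n) = -0.259/(0.173/√4) = -2.994
df = n − 1 = 3
p-value = P(T ≤ -2.994) ≈ 0.0290
Since p ≈ 0.0290 < α = 0.1, reject H0; the evidence is statistically significant.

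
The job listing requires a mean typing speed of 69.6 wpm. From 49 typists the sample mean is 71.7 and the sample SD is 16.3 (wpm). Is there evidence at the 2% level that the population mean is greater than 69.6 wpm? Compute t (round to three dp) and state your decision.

t = 0.902; fail to reject H0

H0: μ = 69.6; H1: μ > 69.6 (one-sample t-test, right-tailed).
t = (x̄ − μ₀)/(s/√n) = (71.7 − 69.6)/(16.3/√49) = 0.902
df = n − 1 = 48
p-value = P(T ≥ 0.902) ≈ 0.1858
Since p ≈ 0.1858 > α = 0.02, fail to reject H0; the evidence is not statistically significant.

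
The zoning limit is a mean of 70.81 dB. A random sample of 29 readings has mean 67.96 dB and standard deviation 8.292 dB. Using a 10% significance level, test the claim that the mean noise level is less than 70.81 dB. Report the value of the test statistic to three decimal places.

-1.851

H0: μ = 70.81; H1: μ < 70.81 (one-sample t-test, left-tailed).
t = (x̄ − μ₀)/(s/√n) = (67.96 − 70.81)/(8.292/√29) = -1.851
df = n − 1 = 28
p-value = P(T ≤ -1.851) ≈ 0.037
Since p ≈ 0.037 < α = 0.1, reject H0; the evidence is statistically significant.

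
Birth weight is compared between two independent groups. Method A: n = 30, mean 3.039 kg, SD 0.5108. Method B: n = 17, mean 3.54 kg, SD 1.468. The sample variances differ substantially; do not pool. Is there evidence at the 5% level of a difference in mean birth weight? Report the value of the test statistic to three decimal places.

Let group 1 = method A, group 2 = method B. H0: μ_1 = μ_2; H1: μ_1 ≠ μ_2 (Welch's two-sample t-test, two-sided).
t = (x̄_1 − x̄_2)/√(s_1²/n_1 + s_2²/n_2) = (3.039 − 3.54)/√(0.5108²/30 + 1.468²/17) = -1.361
Welch–Satterthwaite df ≈ 18.22
Two-sided p-value ≈ 0.190
Since p ≈ 0.190 > α = 0.05, fail to reject H0; the data do not provide sufficient evidence against H0.

-1.361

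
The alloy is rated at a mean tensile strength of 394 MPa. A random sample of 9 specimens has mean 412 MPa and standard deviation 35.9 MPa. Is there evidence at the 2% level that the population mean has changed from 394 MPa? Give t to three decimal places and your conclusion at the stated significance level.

t = 1.504; fail to reject H0

H0: μ = 394; H1: μ ≠ 394 (one-sample t-test, two-sided).
t = (x̄ − μ₀)/(s/√n) = (412 − 394)/(35.9/√9) = 1.504
df = n − 1 = 8
Two-sided p-value ≈ 0.171
Since p ≈ 0.171 > α = 0.02, fail to reject H0; the data do not provide sufficient evidence against H0.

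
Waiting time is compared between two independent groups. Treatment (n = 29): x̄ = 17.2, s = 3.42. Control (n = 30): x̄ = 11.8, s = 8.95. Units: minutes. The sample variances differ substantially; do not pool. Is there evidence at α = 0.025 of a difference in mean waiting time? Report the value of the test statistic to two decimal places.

Let group 1 = treatment, group 2 = control. H0: μ_1 = μ_2; H1: μ_1 ≠ μ_2 (Welch's two-sample t-test, two-sided).
t = (x̄_1 − x̄_2)/√(s_1²/n_1 + s_2²/n_2) = (17.2 − 11.8)/√(3.42²/29 + 8.95²/30) = 3.08
Welch–Satterthwaite df ≈ 37.54
Two-sided p-value ≈ 0.004
Since p ≈ 0.004 < α = 0.025, reject H0; the evidence is statistically significant.

3.08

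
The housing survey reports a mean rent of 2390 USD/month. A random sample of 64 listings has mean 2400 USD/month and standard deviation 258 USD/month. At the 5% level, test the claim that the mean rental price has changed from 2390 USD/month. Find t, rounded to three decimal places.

0.310

H0: μ = 2390; H1: μ ≠ 2390 (one-sample t-test, two-sided).
t = (x̄ − μ₀)/(s/√n) = (2400 − 2390)/(258/√64) = 0.310
df = n − 1 = 63
Two-sided p-value ≈ 0.758
Since p ≈ 0.758 > α = 0.05, fail to reject H0; the data do not provide sufficient evidence against H0.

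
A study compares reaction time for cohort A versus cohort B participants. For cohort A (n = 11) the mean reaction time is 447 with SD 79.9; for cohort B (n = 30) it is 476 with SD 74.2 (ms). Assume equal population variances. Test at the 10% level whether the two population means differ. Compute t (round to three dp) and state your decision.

t = -1.087; fail to reject H0

Let group 1 = cohort A, group 2 = cohort B. H0: μ_1 = μ_2; H1: μ_1 ≠ μ_2 (two-sample pooled-variance t-test, two-sided).
s_p² = [(11−1)·79.9² + (30−1)·74.2²]/(11+30−2) = 5730.86
t = (447 − 476)/√[5730.86·(1/11 + 1/30)] = -1.087
df = n₁ + n₂ − 2 = 39
Two-sided p-value ≈ 0.2838
Since p ≈ 0.2838 > α = 0.1, fail to reject H0; the evidence is not statistically significant.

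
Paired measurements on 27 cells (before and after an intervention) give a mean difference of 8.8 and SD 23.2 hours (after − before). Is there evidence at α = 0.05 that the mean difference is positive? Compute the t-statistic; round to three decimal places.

1.971

H0: μ_d = 0; H1: μ_d > 0 (paired t-test on the differences, right-tailed).
t = d̄/(s_d/√n) = 8.8/(23.2/√27) = 1.971
df = n − 1 = 26
p-value = P(T ≥ 1.971) ≈ 0.0297
Since p ≈ 0.0297 < α = 0.05, reject H0; the data support H1.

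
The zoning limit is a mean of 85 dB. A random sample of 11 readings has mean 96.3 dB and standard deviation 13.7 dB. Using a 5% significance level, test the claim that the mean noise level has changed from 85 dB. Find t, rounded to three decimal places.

H0: μ = 85; H1: μ ≠ 85 (one-sample t-test, two-sided).
t = (x̄ − μ₀)/(s/√n) = (96.3 − 85)/(13.7/√11) = 2.736
df = n − 1 = 10
Two-sided p-value ≈ 0.021
Since p ≈ 0.021 < α = 0.05, reject H0; the data support H1.

2.736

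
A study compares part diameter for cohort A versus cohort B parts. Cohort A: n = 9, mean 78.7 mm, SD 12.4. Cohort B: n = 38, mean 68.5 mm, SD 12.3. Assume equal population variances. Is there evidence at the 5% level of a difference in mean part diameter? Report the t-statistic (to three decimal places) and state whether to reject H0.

t = 2.234; reject H0

Let group 1 = cohort A, group 2 = cohort B. H0: μ_1 = μ_2; H1: μ_1 ≠ μ_2 (two-sample pooled-variance t-test, two-sided).
s_p² = [(9−1)·12.4² + (38−1)·12.3²]/(9+38−2) = 151.729
t = (78.7 − 68.5)/√[151.729·(1/9 + 1/38)] = 2.234
df = n₁ + n₂ − 2 = 45
Two-sided p-value ≈ 0.031
Since p ≈ 0.031 < α = 0.05, reject H0; the evidence is statistically significant.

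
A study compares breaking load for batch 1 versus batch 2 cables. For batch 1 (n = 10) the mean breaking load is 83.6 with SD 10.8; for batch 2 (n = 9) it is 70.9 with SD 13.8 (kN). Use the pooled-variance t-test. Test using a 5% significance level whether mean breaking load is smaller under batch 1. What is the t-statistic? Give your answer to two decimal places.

2.25

Let group 1 = batch 1, group 2 = batch 2. H0: μ_1 = μ_2; H1: μ_1 < μ_2 (two-sample pooled-variance t-test, left-tailed).
s_p² = [(10−1)·10.8² + (9−1)·13.8²]/(10+9−2) = 151.369
t = (83.6 − 70.9)/√[151.369·(1/10 + 1/9)] = 2.25
df = n₁ + n₂ − 2 = 17
p-value = P(T ≤ 2.25) ≈ 0.9809
Since p ≈ 0.9809 > α = 0.05, fail to reject H0; the data do not provide sufficient evidence against H0.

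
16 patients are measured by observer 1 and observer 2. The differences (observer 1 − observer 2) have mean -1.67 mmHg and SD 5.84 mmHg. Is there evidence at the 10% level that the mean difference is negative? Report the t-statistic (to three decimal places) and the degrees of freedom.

H0: μ_d = 0; H1: μ_d < 0 (paired t-test on the differences, left-tailed).
t = d̄/(s_d/√n) = -1.67/(5.84/√16) = -1.144
df = n − 1 = 15
p-value = P(T ≤ -1.144) ≈ 0.135
Since p ≈ 0.135 > α = 0.1, fail to reject H0; the data do not provide sufficient evidence against H0.

t = -1.144, df = 15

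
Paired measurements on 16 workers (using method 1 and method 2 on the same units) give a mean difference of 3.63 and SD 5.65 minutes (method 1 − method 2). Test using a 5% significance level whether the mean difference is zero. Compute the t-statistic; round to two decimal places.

2.57

H0: μ_d = 0; H1: μ_d ≠ 0 (paired t-test on the differences, two-sided).
t = d̄/(s_d/√n) = 3.63/(5.65/√16) = 2.57
df = n − 1 = 15
Two-sided p-value ≈ 0.0213
Since p ≈ 0.0213 < α = 0.05, reject H0; the data support H1.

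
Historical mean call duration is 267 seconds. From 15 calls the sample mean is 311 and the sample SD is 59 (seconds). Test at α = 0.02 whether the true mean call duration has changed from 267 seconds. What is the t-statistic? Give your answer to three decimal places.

H0: μ = 267; H1: μ ≠ 267 (one-sample t-test, two-sided).
t = (x̄ − μ₀)/(s/√n) = (311 − 267)/(59/√15) = 2.888
df = n − 1 = 14
Two-sided p-value ≈ 0.012
Since p ≈ 0.012 < α = 0.02, reject H0; the evidence is statistically significant.

2.888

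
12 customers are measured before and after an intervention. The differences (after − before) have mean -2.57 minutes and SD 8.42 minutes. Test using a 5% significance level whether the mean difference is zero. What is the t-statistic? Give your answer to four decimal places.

-1.0573

H0: μ_d = 0; H1: μ_d ≠ 0 (paired t-test on the differences, two-sided).
t = d̄/(s_d/√n) = -2.57/(8.42/√12) = -1.0573
df = n − 1 = 11
Two-sided p-value ≈ 0.313
Since p ≈ 0.313 > α = 0.05, fail to reject H0; the data do not provide sufficient evidence against H0.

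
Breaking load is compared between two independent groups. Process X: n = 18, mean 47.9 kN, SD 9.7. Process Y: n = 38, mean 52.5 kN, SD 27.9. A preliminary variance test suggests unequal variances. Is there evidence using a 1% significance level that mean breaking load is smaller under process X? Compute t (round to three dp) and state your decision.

t = -0.907; fail to reject H0

Let group 1 = process X, group 2 = process Y. H0: μ_1 = μ_2; H1: μ_1 < μ_2 (Welch's two-sample t-test, left-tailed).
t = (x̄_1 − x̄_2)/√(s_1²/n_1 + s_2²/n_2) = (47.9 − 52.5)/√(9.7²/18 + 27.9²/38) = -0.907
Welch–Satterthwaite df ≈ 51.06
p-value = P(T ≤ -0.907) ≈ 0.1843
Since p ≈ 0.1843 > α = 0.01, fail to reject H0; the evidence is not statistically significant.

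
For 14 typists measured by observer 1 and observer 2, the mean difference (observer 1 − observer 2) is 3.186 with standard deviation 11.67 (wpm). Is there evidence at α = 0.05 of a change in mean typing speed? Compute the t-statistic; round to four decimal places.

1.0215

H0: μ_d = 0; H1: μ_d ≠ 0 (paired t-test on the differences, two-sided).
t = d̄/(s_d/√n) = 3.186/(11.67/√14) = 1.0215
df = n − 1 = 13
Two-sided p-value ≈ 0.326
Since p ≈ 0.326 > α = 0.05, fail to reject H0; the data do not provide sufficient evidence against H0.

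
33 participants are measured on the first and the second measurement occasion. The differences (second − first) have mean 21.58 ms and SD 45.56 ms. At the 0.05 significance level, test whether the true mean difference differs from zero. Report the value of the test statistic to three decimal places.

2.721

H0: μ_d = 0; H1: μ_d ≠ 0 (paired t-test on the differences, two-sided).
t = d̄/(s_d/√n) = 21.58/(45.56/√33) = 2.721
df = n − 1 = 32
Two-sided p-value ≈ 0.0104
Since p ≈ 0.0104 < α = 0.05, reject H0; the evidence is statistically significant.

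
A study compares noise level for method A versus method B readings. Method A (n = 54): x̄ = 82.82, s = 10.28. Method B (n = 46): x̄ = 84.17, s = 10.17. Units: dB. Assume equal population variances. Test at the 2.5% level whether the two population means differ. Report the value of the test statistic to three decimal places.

Let group 1 = method A, group 2 = method B. H0: μ_1 = μ_2; H1: μ_1 ≠ μ_2 (two-sample pooled-variance t-test, two-sided).
s_p² = [(54−1)·10.28² + (46−1)·10.17²]/(54+46−2) = 104.645
t = (82.82 − 84.17)/√[104.645·(1/54 + 1/46)] = -0.658
df = n₁ + n₂ − 2 = 98
Two-sided p-value ≈ 0.5123
Since p ≈ 0.5123 > α = 0.025, fail to reject H0; the data do not provide sufficient evidence against H0.

-0.658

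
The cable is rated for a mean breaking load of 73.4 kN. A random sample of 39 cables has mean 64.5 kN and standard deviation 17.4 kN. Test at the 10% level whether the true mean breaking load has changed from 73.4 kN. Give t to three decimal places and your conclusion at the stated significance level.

H0: μ = 73.4; H1: μ ≠ 73.4 (one-sample t-test, two-sided).
t = (x̄ − μ₀)/(s/√n) = (64.5 − 73.4)/(17.4/√39) = -3.194
df = n − 1 = 38
Two-sided p-value ≈ 0.0028
Since p ≈ 0.0028 < α = 0.1, reject H0; the data support H1.

t = -3.194; reject H0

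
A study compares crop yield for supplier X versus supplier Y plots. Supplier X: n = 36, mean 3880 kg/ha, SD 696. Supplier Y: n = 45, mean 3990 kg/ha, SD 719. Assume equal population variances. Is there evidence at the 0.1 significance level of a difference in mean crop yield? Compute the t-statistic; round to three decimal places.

-0.694

Let group 1 = supplier X, group 2 = supplier Y. H0: μ_1 = μ_2; H1: μ_1 ≠ μ_2 (two-sample pooled-variance t-test, two-sided).
s_p² = [(36−1)·696² + (45−1)·719²]/(36+45−2) = 502542
t = (3880 − 3990)/√[502542·(1/36 + 1/45)] = -0.694
df = n₁ + n₂ − 2 = 79
Two-sided p-value ≈ 0.490
Since p ≈ 0.490 > α = 0.1, fail to reject H0; the evidence is not statistically significant.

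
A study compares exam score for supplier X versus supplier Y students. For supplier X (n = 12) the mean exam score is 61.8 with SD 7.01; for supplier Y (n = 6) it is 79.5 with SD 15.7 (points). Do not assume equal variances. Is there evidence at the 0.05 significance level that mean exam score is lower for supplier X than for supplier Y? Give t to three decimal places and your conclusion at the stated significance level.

Let group 1 = supplier X, group 2 = supplier Y. H0: μ_1 = μ_2; H1: μ_1 < μ_2 (Welch's two-sample t-test, left-tailed).
t = (x̄_1 − x̄_2)/√(s_1²/n_1 + s_2²/n_2) = (61.8 − 79.5)/√(7.01²/12 + 15.7²/6) = -2.633
Welch–Satterthwaite df ≈ 6.02
p-value = P(T ≤ -2.633) ≈ 0.0194
Since p ≈ 0.0194 < α = 0.05, reject H0; the evidence is statistically significant.

t = -2.633; reject H0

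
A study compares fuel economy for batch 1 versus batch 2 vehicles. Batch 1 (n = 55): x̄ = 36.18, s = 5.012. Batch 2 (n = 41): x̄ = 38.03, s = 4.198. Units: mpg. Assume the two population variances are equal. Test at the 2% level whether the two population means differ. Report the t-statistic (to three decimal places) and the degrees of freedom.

Let group 1 = batch 1, group 2 = batch 2. H0: μ_1 = μ_2; H1: μ_1 ≠ μ_2 (two-sample pooled-variance t-test, two-sided).
s_p² = [(55−1)·5.012² + (41−1)·4.198²]/(55+41−2) = 21.93
t = (36.18 − 38.03)/√[21.93·(1/55 + 1/41)] = -1.915
df = n₁ + n₂ − 2 = 94
Two-sided p-value ≈ 0.0586
Since p ≈ 0.0586 > α = 0.02, fail to reject H0; the data do not provide sufficient evidence against H0.

t = -1.915, df = 94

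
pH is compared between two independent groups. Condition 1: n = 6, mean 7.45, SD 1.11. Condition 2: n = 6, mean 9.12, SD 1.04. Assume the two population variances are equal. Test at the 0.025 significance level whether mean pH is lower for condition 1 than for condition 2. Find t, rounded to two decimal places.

-2.69

Let group 1 = condition 1, group 2 = condition 2. H0: μ_1 = μ_2; H1: μ_1 < μ_2 (two-sample pooled-variance t-test, left-tailed).
s_p² = [(6−1)·1.11² + (6−1)·1.04²]/(6+6−2) = 1.15685
t = (7.45 − 9.12)/√[1.15685·(1/6 + 1/6)] = -2.69
df = n₁ + n₂ − 2 = 10
p-value = P(T ≤ -2.69) ≈ 0.0114
Since p ≈ 0.0114 < α = 0.025, reject H0; the evidence is statistically significant.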